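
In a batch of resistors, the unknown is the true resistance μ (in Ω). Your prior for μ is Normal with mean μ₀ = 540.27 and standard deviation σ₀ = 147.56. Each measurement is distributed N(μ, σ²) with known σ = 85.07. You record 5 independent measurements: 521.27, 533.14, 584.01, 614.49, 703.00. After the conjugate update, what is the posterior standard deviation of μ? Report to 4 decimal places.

For Normal data with known variance σ², a Normal(μ₀, σ₀²) prior on μ is conjugate. Posterior precision = 1/σ₀² + n/σ²; posterior mean is the precision-weighted average of μ₀ and x̄.
σ₀² = 147.56² = 21773.9536, σ² = 85.07² = 7236.9049; σ² + n·σ₀² = 7236.9049 + 5·21773.9536 = 116106.6729.
Posterior precision = 1/σ₀² + n/σ² = 1/21773.9536 + 5/7236.9049 = (σ² + n·σ₀²)/(σ₀²σ²) = 116106.6729/(21773.9536·7236.9049); posterior variance σₙ² = σ₀²σ²/(σ² + n·σ₀²) = 21773.9536·7236.9049/116106.6729 = 1357.166023.
Posterior SD = √σₙ² = √(21773.9536·7236.9049/116106.6729) = 36.8397.

36.8397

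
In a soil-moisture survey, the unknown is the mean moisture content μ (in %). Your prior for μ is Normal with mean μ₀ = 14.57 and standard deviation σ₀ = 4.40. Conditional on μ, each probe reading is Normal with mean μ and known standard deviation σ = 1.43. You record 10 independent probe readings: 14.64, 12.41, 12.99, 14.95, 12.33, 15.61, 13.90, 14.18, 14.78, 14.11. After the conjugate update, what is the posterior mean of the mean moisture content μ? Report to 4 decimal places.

13.9961

For Normal data with known variance σ², a Normal(μ₀, σ₀²) prior on μ is conjugate. Posterior precision = 1/σ₀² + n/σ²; posterior mean is the precision-weighted average of μ₀ and x̄.
Σxᵢ = 14.64 + 12.41 + 12.99 + 14.95 + 12.33 + 15.61 + 13.90 + 14.18 + 14.78 + 14.11 = 139.9, so n·x̄ = 139.9.
σ₀² = 4.40² = 19.36, σ² = 1.43² = 2.0449; σ² + n·σ₀² = 2.0449 + 10·19.36 = 195.6449.
Posterior mean = (μ₀/σ₀² + n·x̄/σ²)/(1/σ₀² + n/σ²) = (σ²·μ₀ + σ₀²·n·x̄)/(σ² + n·σ₀²) = (2.0449·14.57 + 19.36·139.9)/195.6449 = 2738.258193/195.6449 = 13.9961.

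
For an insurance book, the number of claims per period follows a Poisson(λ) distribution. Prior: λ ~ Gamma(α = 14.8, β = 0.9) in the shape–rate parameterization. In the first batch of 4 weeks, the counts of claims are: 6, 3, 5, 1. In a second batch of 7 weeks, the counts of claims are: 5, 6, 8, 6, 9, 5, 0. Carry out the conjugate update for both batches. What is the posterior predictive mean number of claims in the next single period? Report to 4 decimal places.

5.7815

With a Gamma(shape α, rate β) prior, the Poisson likelihood is conjugate: the posterior is Gamma(α + ΣXᵢ, β + n).
Batch 1: sum of counts S = 15 over n = 4 weeks.
After batch 1: Gamma(α+S, β+n) = Gamma(14.8+15, 0.9+4) = Gamma(29.8, 4.9).
Batch 2: sum of counts S = 39 over n = 7 weeks.
After batch 2: Gamma(α+S, β+n) = Gamma(29.8+39, 4.9+7) = Gamma(68.8, 11.9).
The predictive distribution for one future period is NegBinom with mean α/β = 5.7815.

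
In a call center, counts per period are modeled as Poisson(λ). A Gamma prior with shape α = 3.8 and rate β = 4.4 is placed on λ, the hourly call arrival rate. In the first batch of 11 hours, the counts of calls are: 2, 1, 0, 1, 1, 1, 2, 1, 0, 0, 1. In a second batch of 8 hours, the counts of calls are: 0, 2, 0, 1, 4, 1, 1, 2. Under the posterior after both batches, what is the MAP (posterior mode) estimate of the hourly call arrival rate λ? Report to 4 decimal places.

With a Gamma(shape α, rate β) prior, the Poisson likelihood is conjugate: the posterior is Gamma(α + ΣXᵢ, β + n).
Batch 1: sum of counts S = 10 over n = 11 hours.
After batch 1: Gamma(α+S, β+n) = Gamma(3.8+10, 4.4+11) = Gamma(13.8, 15.4).
Batch 2: sum of counts S = 11 over n = 8 hours.
After batch 2: Gamma(α+S, β+n) = Gamma(13.8+11, 15.4+8) = Gamma(24.8, 23.4).
Mode of Gamma(α,β) for α≥1 is (α−1)/β = 23.8/23.4 = 1.0171.

1.0171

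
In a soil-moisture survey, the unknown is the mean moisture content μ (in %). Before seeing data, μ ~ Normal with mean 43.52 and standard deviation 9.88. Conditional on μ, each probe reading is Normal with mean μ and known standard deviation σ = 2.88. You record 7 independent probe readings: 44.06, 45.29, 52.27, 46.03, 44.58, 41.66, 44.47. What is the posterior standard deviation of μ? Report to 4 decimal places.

1.0820

For Normal data with known variance σ², a Normal(μ₀, σ₀²) prior on μ is conjugate. Posterior precision = 1/σ₀² + n/σ²; posterior mean is the precision-weighted average of μ₀ and x̄.
σ₀² = 9.88² = 97.6144, σ² = 2.88² = 8.2944; σ² + n·σ₀² = 8.2944 + 7·97.6144 = 691.5952.
Posterior precision = 1/σ₀² + n/σ² = 1/97.6144 + 7/8.2944 = (σ² + n·σ₀²)/(σ₀²σ²) = 691.5952/(97.6144·8.2944); posterior variance σₙ² = σ₀²σ²/(σ² + n·σ₀²) = 97.6144·8.2944/691.5952 = 1.170703.
Posterior SD = √σₙ² = √(97.6144·8.2944/691.5952) = 1.0820.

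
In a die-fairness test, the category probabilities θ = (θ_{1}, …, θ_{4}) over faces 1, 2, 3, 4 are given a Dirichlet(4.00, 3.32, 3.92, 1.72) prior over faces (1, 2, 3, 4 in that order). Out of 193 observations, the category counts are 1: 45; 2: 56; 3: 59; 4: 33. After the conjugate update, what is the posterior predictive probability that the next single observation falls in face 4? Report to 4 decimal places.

The Dirichlet prior is conjugate to the Multinomial likelihood: each posterior αⱼ = prior αⱼ + observed count nⱼ.
Posterior concentration: (49.00, 59.32, 62.92, 34.72), total = 205.96.
P(next = 4 | data) = α_{4}/Σα = 0.1686.

0.1686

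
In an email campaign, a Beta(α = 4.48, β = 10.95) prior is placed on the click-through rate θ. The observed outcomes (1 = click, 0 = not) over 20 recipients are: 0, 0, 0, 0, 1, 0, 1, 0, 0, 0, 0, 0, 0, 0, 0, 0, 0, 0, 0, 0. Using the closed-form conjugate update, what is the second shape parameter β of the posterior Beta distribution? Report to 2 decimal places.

The Beta prior is conjugate to a Binomial/Bernoulli likelihood; the update adds successes to α and failures to β.
Posterior: Beta(α+k, β+n−k) = Beta(4.48+2, 10.95+18) = Beta(6.48, 28.95).
Posterior β = 28.95.

28.95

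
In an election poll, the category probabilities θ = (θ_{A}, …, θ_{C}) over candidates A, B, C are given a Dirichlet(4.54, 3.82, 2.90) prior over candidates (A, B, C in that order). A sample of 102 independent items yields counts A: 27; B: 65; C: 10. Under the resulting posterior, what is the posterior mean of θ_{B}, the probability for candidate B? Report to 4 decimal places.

The Dirichlet prior is conjugate to the Multinomial likelihood: each posterior αⱼ = prior αⱼ + observed count nⱼ.
Posterior concentration: (31.54, 68.82, 12.90), total = 113.26.
E[θ_{B}|data] = α_{B}/Σα = 68.82/113.26 = 0.6076.

0.6076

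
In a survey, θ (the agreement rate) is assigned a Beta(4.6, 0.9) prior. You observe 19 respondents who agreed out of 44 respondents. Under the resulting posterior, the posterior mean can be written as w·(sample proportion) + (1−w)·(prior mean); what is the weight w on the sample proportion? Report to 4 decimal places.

The Beta prior is conjugate to a Binomial/Bernoulli likelihood; the update adds successes to α and failures to β.
Posterior mean = (α₀+k)/(α₀+β₀+n) = [n/(α₀+β₀+n)]·(k/n) + [(α₀+β₀)/(α₀+β₀+n)]·α₀/(α₀+β₀), so only n and the prior enter the weight.
The weight on the data is w = n/(α₀+β₀+n) = 44/(4.6+0.9+44) = 44/49.5 = 0.8889.

0.8889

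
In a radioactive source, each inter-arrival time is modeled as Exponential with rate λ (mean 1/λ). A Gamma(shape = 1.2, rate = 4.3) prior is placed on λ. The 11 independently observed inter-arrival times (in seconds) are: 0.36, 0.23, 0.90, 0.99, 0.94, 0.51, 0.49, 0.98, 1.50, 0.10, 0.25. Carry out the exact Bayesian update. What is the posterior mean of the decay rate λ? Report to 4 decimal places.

1.0563

With a Gamma(shape α, rate β) prior on the exponential rate λ, the posterior after n observations with total T = Σxᵢ is Gamma(α+n, β+T).
Sum of observations T = 7.25 seconds; n = 11.
Posterior: Gamma(1.2+11, 4.3+7.25) = Gamma(12.2, 11.55).
Posterior mean of λ = α/β = 12.2/11.55 = 1.0563.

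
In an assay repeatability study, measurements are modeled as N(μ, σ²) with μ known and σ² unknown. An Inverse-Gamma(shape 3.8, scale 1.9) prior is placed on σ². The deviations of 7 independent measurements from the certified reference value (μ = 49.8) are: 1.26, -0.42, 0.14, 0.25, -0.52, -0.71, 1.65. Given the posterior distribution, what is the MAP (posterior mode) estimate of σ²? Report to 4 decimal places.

With known mean μ and an Inverse-Gamma(α, β) prior on σ², the Normal likelihood is conjugate: posterior is Inv-Gamma(α + n/2, β + Σ(xᵢ−μ)²/2).
Σ(xᵢ−μ)² = (1.26)² + (-0.42)² + (0.14)² + (0.25)² + (-0.52)² + (-0.71)² + (1.65)² = 5.3431.
Posterior: Inv-Gamma(3.8 + 7/2, 1.9 + 5.3431/2) = Inv-Gamma(7.30, 4.57155).
Mode = β/(α+1) = 4.57155/8.30 = 0.5508.

0.5508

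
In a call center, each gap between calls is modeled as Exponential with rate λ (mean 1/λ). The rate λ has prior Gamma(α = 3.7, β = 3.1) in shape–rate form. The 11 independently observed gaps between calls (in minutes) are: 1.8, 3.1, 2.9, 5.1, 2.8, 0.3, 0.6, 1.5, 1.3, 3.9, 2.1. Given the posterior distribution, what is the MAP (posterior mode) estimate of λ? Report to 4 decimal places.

With a Gamma(shape α, rate β) prior on the exponential rate λ, the posterior after n observations with total T = Σxᵢ is Gamma(α+n, β+T).
Sum of observations T = 25.4 minutes; n = 11.
Posterior: Gamma(3.7+11, 3.1+25.4) = Gamma(14.7, 28.5).
Mode = (α−1)/β = 0.4807.

0.4807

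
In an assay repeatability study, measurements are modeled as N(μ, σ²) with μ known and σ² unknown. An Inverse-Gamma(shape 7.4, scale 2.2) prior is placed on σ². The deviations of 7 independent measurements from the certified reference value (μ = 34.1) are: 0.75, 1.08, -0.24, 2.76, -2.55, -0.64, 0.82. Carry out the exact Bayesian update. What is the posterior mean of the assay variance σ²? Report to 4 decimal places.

With known mean μ and an Inverse-Gamma(α, β) prior on σ², the Normal likelihood is conjugate: posterior is Inv-Gamma(α + n/2, β + Σ(xᵢ−μ)²/2).
Σ(xᵢ−μ)² = (0.75)² + (1.08)² + (-0.24)² + (2.76)² + (-2.55)² + (-0.64)² + (0.82)² = 16.9886.
Posterior: Inv-Gamma(7.4 + 7/2, 2.2 + 16.9886/2) = Inv-Gamma(10.90, 10.69430).
E[σ²|data] = β/(α−1) = 10.69430/9.90 = 1.0802.

1.0802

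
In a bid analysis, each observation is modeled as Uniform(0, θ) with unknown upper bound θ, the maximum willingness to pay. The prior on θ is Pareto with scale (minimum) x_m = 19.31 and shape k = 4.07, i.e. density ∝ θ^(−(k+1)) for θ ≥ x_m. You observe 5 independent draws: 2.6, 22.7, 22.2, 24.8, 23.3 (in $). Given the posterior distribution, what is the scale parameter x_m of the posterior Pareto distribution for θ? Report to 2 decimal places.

24.80

A Pareto(scale x_m, shape k) prior on the upper bound θ of Uniform(0, θ) is conjugate: posterior is Pareto(max(x_m, max xᵢ), k + n).
Sample maximum = 24.8; prior scale x_m = 19.31 → posterior scale = max = 24.80.
Posterior shape = 4.07 + 5 = 9.07.
Posterior scale x_m = 24.80.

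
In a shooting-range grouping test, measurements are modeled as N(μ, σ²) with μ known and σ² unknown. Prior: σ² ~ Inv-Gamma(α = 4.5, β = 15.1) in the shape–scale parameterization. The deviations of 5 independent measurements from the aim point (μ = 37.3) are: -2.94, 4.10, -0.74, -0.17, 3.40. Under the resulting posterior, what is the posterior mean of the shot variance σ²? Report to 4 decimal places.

5.6492

With known mean μ and an Inverse-Gamma(α, β) prior on σ², the Normal likelihood is conjugate: posterior is Inv-Gamma(α + n/2, β + Σ(xᵢ−μ)²/2).
Σ(xᵢ−μ)² = (-2.94)² + (4.10)² + (-0.74)² + (-0.17)² + (3.40)² = 37.5901.
Posterior: Inv-Gamma(4.5 + 5/2, 15.1 + 37.5901/2) = Inv-Gamma(7.00, 33.89505).
E[σ²|data] = β/(α−1) = 33.89505/6.00 = 5.6492.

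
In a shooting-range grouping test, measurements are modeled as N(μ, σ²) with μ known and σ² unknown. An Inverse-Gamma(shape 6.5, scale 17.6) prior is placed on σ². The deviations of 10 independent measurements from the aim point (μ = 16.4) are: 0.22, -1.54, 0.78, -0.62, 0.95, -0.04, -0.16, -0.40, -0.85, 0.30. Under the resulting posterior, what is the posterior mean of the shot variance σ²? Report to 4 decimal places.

1.9293

With known mean μ and an Inverse-Gamma(α, β) prior on σ², the Normal likelihood is conjugate: posterior is Inv-Gamma(α + n/2, β + Σ(xᵢ−μ)²/2).
Σ(xᵢ−μ)² = (0.22)² + (-1.54)² + (0.78)² + (-0.62)² + (0.95)² + (-0.04)² + (-0.16)² + (-0.40)² + (-0.85)² + (0.30)² = 5.3150.
Posterior: Inv-Gamma(6.5 + 10/2, 17.6 + 5.3150/2) = Inv-Gamma(11.50, 20.25750).
E[σ²|data] = β/(α−1) = 20.25750/10.50 = 1.9293.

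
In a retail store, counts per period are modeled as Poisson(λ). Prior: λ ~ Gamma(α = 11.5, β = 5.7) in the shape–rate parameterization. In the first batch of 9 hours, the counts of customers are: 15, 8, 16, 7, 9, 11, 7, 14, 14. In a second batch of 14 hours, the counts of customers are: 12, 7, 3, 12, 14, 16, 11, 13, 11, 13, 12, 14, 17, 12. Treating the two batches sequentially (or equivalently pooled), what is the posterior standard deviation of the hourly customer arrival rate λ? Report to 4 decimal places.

0.5825

With a Gamma(shape α, rate β) prior, the Poisson likelihood is conjugate: the posterior is Gamma(α + ΣXᵢ, β + n).
Batch 1: sum of counts S = 101 over n = 9 hours.
After batch 1: Gamma(α+S, β+n) = Gamma(11.5+101, 5.7+9) = Gamma(112.5, 14.7).
Batch 2: sum of counts S = 167 over n = 14 hours.
After batch 2: Gamma(α+S, β+n) = Gamma(112.5+167, 14.7+14) = Gamma(279.5, 28.7).
SD = √α/β = √279.5/28.7 = 0.5825.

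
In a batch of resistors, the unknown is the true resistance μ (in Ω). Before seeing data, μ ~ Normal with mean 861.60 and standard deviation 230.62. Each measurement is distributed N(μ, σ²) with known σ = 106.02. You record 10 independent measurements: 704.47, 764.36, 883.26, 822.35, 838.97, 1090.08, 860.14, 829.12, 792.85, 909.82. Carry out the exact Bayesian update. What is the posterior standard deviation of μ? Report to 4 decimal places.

For Normal data with known variance σ², a Normal(μ₀, σ₀²) prior on μ is conjugate. Posterior precision = 1/σ₀² + n/σ²; posterior mean is the precision-weighted average of μ₀ and x̄.
σ₀² = 230.62² = 53185.5844, σ² = 106.02² = 11240.2404; σ² + n·σ₀² = 11240.2404 + 10·53185.5844 = 543096.0844.
Posterior precision = 1/σ₀² + n/σ² = 1/53185.5844 + 10/11240.2404 = (σ² + n·σ₀²)/(σ₀²σ²) = 543096.0844/(53185.5844·11240.2404); posterior variance σₙ² = σ₀²σ²/(σ² + n·σ₀²) = 53185.5844·11240.2404/543096.0844 = 1100.760568.
Posterior SD = √σₙ² = √(53185.5844·11240.2404/543096.0844) = 33.1777.

33.1777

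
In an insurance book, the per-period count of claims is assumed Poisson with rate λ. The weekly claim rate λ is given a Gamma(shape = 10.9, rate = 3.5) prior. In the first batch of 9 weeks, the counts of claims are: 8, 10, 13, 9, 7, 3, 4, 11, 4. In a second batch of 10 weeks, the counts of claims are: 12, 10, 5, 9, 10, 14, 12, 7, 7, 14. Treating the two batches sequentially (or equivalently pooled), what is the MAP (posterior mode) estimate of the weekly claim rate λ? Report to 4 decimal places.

With a Gamma(shape α, rate β) prior, the Poisson likelihood is conjugate: the posterior is Gamma(α + ΣXᵢ, β + n).
Batch 1: sum of counts S = 69 over n = 9 weeks.
After batch 1: Gamma(α+S, β+n) = Gamma(10.9+69, 3.5+9) = Gamma(79.9, 12.5).
Batch 2: sum of counts S = 100 over n = 10 weeks.
After batch 2: Gamma(α+S, β+n) = Gamma(79.9+100, 12.5+10) = Gamma(179.9, 22.5).
Mode of Gamma(α,β) for α≥1 is (α−1)/β = 178.9/22.5 = 7.9511.

7.9511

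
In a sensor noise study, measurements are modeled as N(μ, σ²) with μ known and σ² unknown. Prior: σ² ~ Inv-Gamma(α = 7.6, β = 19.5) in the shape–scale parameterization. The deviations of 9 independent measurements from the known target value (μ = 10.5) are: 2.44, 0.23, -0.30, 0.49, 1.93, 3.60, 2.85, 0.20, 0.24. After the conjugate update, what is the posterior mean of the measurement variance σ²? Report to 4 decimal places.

3.1640

With known mean μ and an Inverse-Gamma(α, β) prior on σ², the Normal likelihood is conjugate: posterior is Inv-Gamma(α + n/2, β + Σ(xᵢ−μ)²/2).
Σ(xᵢ−μ)² = (2.44)² + (0.23)² + (-0.30)² + (0.49)² + (1.93)² + (3.60)² + (2.85)² + (0.20)² + (0.24)² = 31.2416.
Posterior: Inv-Gamma(7.6 + 9/2, 19.5 + 31.2416/2) = Inv-Gamma(12.10, 35.12080).
E[σ²|data] = β/(α−1) = 35.12080/11.10 = 3.1640.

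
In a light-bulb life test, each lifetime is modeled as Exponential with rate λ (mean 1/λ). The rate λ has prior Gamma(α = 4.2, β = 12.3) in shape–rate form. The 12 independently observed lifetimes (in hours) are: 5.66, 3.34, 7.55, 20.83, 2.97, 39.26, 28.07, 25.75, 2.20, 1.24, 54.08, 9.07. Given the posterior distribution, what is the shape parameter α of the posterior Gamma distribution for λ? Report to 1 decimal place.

With a Gamma(shape α, rate β) prior on the exponential rate λ, the posterior after n observations with total T = Σxᵢ is Gamma(α+n, β+T).
Sum of observations T = 200.02 hours; n = 12.
Posterior: Gamma(4.2+12, 12.3+200.02) = Gamma(16.2, 212.32).
Posterior α = 16.2.

16.2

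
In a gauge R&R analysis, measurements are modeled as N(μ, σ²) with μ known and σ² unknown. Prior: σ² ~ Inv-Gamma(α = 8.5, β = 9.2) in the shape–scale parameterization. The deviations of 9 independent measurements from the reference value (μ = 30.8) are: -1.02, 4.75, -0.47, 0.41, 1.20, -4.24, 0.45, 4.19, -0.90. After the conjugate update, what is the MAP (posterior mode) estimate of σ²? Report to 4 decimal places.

With known mean μ and an Inverse-Gamma(α, β) prior on σ², the Normal likelihood is conjugate: posterior is Inv-Gamma(α + n/2, β + Σ(xᵢ−μ)²/2).
Σ(xᵢ−μ)² = (-1.02)² + (4.75)² + (-0.47)² + (0.41)² + (1.20)² + (-4.24)² + (0.45)² + (4.19)² + (-0.90)² = 61.9781.
Posterior: Inv-Gamma(8.5 + 9/2, 9.2 + 61.9781/2) = Inv-Gamma(13.00, 40.18905).
Mode = β/(α+1) = 40.18905/14.00 = 2.8706.

2.8706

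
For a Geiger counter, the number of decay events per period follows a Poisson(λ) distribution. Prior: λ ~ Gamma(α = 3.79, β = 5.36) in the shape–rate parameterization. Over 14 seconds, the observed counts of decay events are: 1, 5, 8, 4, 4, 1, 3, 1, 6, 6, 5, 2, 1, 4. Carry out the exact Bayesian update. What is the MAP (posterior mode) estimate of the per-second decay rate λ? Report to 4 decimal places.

With a Gamma(shape α, rate β) prior, the Poisson likelihood is conjugate: the posterior is Gamma(α + ΣXᵢ, β + n).
Sum of counts S = 51 over n = 14 seconds.
Posterior: Gamma(α+S, β+n) = Gamma(3.79+51, 5.36+14) = Gamma(54.79, 19.36).
Mode of Gamma(α,β) for α≥1 is (α−1)/β = 53.79/19.36 = 2.7784.

2.7784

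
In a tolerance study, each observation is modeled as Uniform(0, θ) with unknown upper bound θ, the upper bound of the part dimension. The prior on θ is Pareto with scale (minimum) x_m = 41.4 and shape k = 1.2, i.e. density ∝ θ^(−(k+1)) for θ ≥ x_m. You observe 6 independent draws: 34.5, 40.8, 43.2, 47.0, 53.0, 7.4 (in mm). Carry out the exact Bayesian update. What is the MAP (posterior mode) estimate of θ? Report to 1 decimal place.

53.0

A Pareto(scale x_m, shape k) prior on the upper bound θ of Uniform(0, θ) is conjugate: posterior is Pareto(max(x_m, max xᵢ), k + n).
Sample maximum = 53.0; prior scale x_m = 41.4 → posterior scale = max = 53.0.
Posterior shape = 1.2 + 6 = 7.2.
The Pareto density is decreasing on [x_m, ∞), so the mode is x_m = 53.0.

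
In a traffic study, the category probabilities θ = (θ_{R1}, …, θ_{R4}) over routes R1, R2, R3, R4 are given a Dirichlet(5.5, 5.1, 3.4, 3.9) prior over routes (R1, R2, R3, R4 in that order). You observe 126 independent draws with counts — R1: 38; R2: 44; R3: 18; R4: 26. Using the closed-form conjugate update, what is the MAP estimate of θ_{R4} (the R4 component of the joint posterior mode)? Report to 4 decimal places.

0.2066

The Dirichlet prior is conjugate to the Multinomial likelihood: each posterior αⱼ = prior αⱼ + observed count nⱼ.
Posterior concentration: (43.5, 49.1, 21.4, 29.9), total = 143.9.
Joint mode component: (α_{R4}−1)/(Σα−K) = 28.9/139.9 = 0.2066.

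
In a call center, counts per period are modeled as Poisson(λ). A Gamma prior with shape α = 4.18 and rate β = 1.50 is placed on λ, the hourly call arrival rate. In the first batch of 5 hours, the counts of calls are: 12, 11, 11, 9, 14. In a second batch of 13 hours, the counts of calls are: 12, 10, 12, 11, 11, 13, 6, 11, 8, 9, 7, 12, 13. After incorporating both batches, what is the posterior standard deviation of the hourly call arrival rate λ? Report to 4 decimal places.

0.7183

With a Gamma(shape α, rate β) prior, the Poisson likelihood is conjugate: the posterior is Gamma(α + ΣXᵢ, β + n).
Batch 1: sum of counts S = 57 over n = 5 hours.
After batch 1: Gamma(α+S, β+n) = Gamma(4.18+57, 1.50+5) = Gamma(61.18, 6.50).
Batch 2: sum of counts S = 135 over n = 13 hours.
After batch 2: Gamma(α+S, β+n) = Gamma(61.18+135, 6.50+13) = Gamma(196.18, 19.50).
SD = √α/β = √196.18/19.50 = 0.7183.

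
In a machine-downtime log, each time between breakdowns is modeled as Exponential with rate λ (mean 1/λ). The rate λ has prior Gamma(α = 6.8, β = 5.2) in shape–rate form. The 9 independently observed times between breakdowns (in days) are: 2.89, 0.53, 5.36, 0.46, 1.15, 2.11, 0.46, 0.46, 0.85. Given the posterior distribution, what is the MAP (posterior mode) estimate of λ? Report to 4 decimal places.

With a Gamma(shape α, rate β) prior on the exponential rate λ, the posterior after n observations with total T = Σxᵢ is Gamma(α+n, β+T).
Sum of observations T = 14.27 days; n = 9.
Posterior: Gamma(6.8+9, 5.2+14.27) = Gamma(15.8, 19.47).
Mode = (α−1)/β = 0.7601.

0.7601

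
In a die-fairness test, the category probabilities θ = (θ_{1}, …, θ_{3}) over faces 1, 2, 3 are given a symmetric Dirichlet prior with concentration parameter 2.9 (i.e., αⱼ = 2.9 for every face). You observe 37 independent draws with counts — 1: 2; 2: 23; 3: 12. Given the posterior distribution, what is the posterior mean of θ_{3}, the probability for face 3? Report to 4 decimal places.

The Dirichlet prior is conjugate to the Multinomial likelihood: each posterior αⱼ = prior αⱼ + observed count nⱼ.
Posterior concentration: (4.9, 25.9, 14.9), total = 45.7.
E[θ_{3}|data] = α_{3}/Σα = 14.9/45.7 = 0.3260.

0.3260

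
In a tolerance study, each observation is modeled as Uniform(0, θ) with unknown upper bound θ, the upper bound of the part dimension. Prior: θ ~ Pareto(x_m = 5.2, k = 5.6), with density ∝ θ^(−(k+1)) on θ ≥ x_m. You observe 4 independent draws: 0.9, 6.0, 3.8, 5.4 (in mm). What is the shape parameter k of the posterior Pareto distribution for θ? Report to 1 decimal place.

A Pareto(scale x_m, shape k) prior on the upper bound θ of Uniform(0, θ) is conjugate: posterior is Pareto(max(x_m, max xᵢ), k + n).
Sample maximum = 6.0; prior scale x_m = 5.2 → posterior scale = max = 6.0.
Posterior shape = 5.6 + 4 = 9.6.
Posterior shape k = 9.6.

9.6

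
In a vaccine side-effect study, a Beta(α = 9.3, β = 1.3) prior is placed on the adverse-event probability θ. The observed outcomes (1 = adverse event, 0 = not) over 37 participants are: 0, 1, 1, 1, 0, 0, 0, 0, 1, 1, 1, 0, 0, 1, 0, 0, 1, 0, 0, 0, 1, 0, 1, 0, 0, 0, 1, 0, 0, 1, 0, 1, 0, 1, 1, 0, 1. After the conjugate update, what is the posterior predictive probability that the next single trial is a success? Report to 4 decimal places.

0.5315

The Beta prior is conjugate to a Binomial/Bernoulli likelihood; the update adds successes to α and failures to β.
Posterior: Beta(α+k, β+n−k) = Beta(9.3+16, 1.3+21) = Beta(25.3, 22.3).
For a single future Bernoulli trial, P(success | data) = α/(α+β) = 0.5315.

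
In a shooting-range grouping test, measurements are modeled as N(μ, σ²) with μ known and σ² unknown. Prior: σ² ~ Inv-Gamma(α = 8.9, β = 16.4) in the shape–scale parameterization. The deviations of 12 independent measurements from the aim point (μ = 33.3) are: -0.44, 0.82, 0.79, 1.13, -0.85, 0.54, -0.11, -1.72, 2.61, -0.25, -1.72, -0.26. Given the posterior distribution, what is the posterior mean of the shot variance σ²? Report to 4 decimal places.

With known mean μ and an Inverse-Gamma(α, β) prior on σ², the Normal likelihood is conjugate: posterior is Inv-Gamma(α + n/2, β + Σ(xᵢ−μ)²/2).
Σ(xᵢ−μ)² = (-0.44)² + (0.82)² + (0.79)² + (1.13)² + (-0.85)² + (0.54)² + (-0.11)² + (-1.72)² + (2.61)² + (-0.25)² + (-1.72)² + (-0.26)² = 16.6522.
Posterior: Inv-Gamma(8.9 + 12/2, 16.4 + 16.6522/2) = Inv-Gamma(14.90, 24.72610).
E[σ²|data] = β/(α−1) = 24.72610/13.90 = 1.7789.

1.7789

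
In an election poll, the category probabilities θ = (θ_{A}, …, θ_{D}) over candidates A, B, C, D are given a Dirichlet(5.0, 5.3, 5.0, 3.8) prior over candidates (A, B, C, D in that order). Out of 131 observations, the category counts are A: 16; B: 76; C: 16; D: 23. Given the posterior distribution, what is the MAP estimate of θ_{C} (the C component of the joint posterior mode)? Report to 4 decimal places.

0.1369

The Dirichlet prior is conjugate to the Multinomial likelihood: each posterior αⱼ = prior αⱼ + observed count nⱼ.
Posterior concentration: (21.0, 81.3, 21.0, 26.8), total = 150.1.
Joint mode component: (α_{C}−1)/(Σα−K) = 20.0/146.1 = 0.1369.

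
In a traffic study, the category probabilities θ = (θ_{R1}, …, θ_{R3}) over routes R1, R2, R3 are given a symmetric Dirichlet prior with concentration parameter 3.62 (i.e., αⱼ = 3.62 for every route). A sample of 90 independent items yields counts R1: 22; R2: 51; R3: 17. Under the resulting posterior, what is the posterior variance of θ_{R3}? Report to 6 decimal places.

The Dirichlet prior is conjugate to the Multinomial likelihood: each posterior αⱼ = prior αⱼ + observed count nⱼ.
Posterior concentration: (25.62, 54.62, 20.62), total = 100.86.
Var[θ_j] = α_j(Σα−α_j)/((Σα)²(Σα+1)) = 20.62·80.24/(100.86²·101.86) = 0.001597.

0.001597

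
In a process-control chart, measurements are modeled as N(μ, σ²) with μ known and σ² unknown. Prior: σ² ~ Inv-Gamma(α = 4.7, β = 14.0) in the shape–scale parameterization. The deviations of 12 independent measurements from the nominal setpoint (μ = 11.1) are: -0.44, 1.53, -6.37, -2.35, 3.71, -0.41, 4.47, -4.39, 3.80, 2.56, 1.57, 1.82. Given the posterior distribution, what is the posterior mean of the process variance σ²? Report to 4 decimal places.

8.0716

With known mean μ and an Inverse-Gamma(α, β) prior on σ², the Normal likelihood is conjugate: posterior is Inv-Gamma(α + n/2, β + Σ(xᵢ−μ)²/2).
Σ(xᵢ−μ)² = (-0.44)² + (1.53)² + (-6.37)² + (-2.35)² + (3.71)² + (-0.41)² + (4.47)² + (-4.39)² + (3.80)² + (2.56)² + (1.57)² + (1.82)² = 128.5900.
Posterior: Inv-Gamma(4.7 + 12/2, 14.0 + 128.5900/2) = Inv-Gamma(10.70, 78.29500).
E[σ²|data] = β/(α−1) = 78.29500/9.70 = 8.0716.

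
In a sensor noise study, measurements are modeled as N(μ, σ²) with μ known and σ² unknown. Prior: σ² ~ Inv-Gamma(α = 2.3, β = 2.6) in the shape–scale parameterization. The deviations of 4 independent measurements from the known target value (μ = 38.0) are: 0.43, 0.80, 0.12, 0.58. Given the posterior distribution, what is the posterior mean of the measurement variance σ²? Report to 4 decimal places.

With known mean μ and an Inverse-Gamma(α, β) prior on σ², the Normal likelihood is conjugate: posterior is Inv-Gamma(α + n/2, β + Σ(xᵢ−μ)²/2).
Σ(xᵢ−μ)² = (0.43)² + (0.80)² + (0.12)² + (0.58)² = 1.1757.
Posterior: Inv-Gamma(2.3 + 4/2, 2.6 + 1.1757/2) = Inv-Gamma(4.30, 3.18785).
E[σ²|data] = β/(α−1) = 3.18785/3.30 = 0.9660.

0.9660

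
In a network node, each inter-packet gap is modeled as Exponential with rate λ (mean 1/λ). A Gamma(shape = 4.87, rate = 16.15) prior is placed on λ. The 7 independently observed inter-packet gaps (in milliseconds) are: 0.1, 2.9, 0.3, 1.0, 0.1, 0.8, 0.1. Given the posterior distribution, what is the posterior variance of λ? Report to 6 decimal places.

0.025799

With a Gamma(shape α, rate β) prior on the exponential rate λ, the posterior after n observations with total T = Σxᵢ is Gamma(α+n, β+T).
Sum of observations T = 5.3 milliseconds; n = 7.
Posterior: Gamma(4.87+7, 16.15+5.3) = Gamma(11.87, 21.45).
Var = α/β² = 0.025799.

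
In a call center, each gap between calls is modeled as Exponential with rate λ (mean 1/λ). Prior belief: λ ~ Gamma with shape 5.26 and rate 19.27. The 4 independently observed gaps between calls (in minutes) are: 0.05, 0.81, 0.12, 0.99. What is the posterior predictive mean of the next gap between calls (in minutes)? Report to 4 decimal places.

2.5714

With a Gamma(shape α, rate β) prior on the exponential rate λ, the posterior after n observations with total T = Σxᵢ is Gamma(α+n, β+T).
Sum of observations T = 1.97 minutes; n = 4.
Posterior: Gamma(5.26+4, 19.27+1.97) = Gamma(9.26, 21.24).
The predictive distribution for the next observation is Lomax; its mean is β/(α−1) = 21.24/8.26 = 2.5714.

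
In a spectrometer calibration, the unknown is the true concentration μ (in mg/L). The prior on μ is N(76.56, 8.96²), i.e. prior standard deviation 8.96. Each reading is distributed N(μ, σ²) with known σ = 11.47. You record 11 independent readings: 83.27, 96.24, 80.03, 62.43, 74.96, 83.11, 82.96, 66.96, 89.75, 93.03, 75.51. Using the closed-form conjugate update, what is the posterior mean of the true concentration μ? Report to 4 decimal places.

80.2067

For Normal data with known variance σ², a Normal(μ₀, σ₀²) prior on μ is conjugate. Posterior precision = 1/σ₀² + n/σ²; posterior mean is the precision-weighted average of μ₀ and x̄.
Σxᵢ = 83.27 + 96.24 + 80.03 + 62.43 + 74.96 + 83.11 + 82.96 + 66.96 + 89.75 + 93.03 + 75.51 = 888.25, so n·x̄ = 888.25.
σ₀² = 8.96² = 80.2816, σ² = 11.47² = 131.5609; σ² + n·σ₀² = 131.5609 + 11·80.2816 = 1014.6585.
Posterior mean = (μ₀/σ₀² + n·x̄/σ²)/(1/σ₀² + n/σ²) = (σ²·μ₀ + σ₀²·n·x̄)/(σ² + n·σ₀²) = (131.5609·76.56 + 80.2816·888.25)/1014.6585 = 81382.433704/1014.6585 = 80.2067.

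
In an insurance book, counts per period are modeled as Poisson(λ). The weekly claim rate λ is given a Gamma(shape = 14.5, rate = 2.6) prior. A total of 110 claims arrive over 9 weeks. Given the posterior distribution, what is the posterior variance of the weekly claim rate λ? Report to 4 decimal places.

With a Gamma(shape α, rate β) prior, the Poisson likelihood is conjugate: the posterior is Gamma(α + ΣXᵢ, β + n).
Posterior: Gamma(α+S, β+n) = Gamma(14.5+110, 2.6+9) = Gamma(124.5, 11.6).
Var = α/β² = 124.5/11.6² = 0.9252.

0.9252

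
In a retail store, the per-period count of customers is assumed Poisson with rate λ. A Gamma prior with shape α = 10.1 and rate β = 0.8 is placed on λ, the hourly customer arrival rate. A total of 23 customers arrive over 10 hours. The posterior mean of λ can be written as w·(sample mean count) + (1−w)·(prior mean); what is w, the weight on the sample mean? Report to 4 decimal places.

0.9259

With a Gamma(shape α, rate β) prior, the Poisson likelihood is conjugate: the posterior is Gamma(α + ΣXᵢ, β + n).
Posterior mean = (α₀+S)/(β₀+n) = [n/(β₀+n)]·(S/n) + [β₀/(β₀+n)]·(α₀/β₀), so only n and β₀ enter the weight.
Weight on data w = n/(β₀+n) = 10/(0.8+10) = 10/10.8 = 0.9259.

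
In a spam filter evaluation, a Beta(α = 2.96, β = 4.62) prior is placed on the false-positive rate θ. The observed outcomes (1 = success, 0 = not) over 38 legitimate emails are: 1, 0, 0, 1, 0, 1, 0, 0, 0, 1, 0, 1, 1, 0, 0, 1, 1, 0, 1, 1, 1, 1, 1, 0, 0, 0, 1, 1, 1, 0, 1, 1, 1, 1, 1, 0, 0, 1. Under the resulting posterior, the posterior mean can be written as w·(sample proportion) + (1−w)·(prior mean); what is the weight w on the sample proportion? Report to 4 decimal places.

The Beta prior is conjugate to a Binomial/Bernoulli likelihood; the update adds successes to α and failures to β.
Posterior mean = (α₀+k)/(α₀+β₀+n) = [n/(α₀+β₀+n)]·(k/n) + [(α₀+β₀)/(α₀+β₀+n)]·α₀/(α₀+β₀), so only n and the prior enter the weight.
The weight on the data is w = n/(α₀+β₀+n) = 38/(2.96+4.62+38) = 38/45.58 = 0.8337.

0.8337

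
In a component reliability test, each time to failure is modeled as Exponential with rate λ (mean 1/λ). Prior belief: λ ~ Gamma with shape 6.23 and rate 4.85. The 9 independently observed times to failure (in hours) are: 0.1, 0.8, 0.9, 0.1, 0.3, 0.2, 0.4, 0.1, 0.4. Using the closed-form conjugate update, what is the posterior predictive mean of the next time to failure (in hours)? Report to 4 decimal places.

With a Gamma(shape α, rate β) prior on the exponential rate λ, the posterior after n observations with total T = Σxᵢ is Gamma(α+n, β+T).
Sum of observations T = 3.3 hours; n = 9.
Posterior: Gamma(6.23+9, 4.85+3.3) = Gamma(15.23, 8.15).
The predictive distribution for the next observation is Lomax; its mean is β/(α−1) = 8.15/14.23 = 0.5727.

0.5727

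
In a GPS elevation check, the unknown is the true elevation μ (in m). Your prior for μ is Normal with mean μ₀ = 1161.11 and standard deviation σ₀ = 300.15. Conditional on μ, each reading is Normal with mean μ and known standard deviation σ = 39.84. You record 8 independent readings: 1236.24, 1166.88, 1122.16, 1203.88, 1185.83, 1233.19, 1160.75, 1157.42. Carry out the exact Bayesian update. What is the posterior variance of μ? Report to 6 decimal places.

197.967221

For Normal data with known variance σ², a Normal(μ₀, σ₀²) prior on μ is conjugate. Posterior precision = 1/σ₀² + n/σ²; posterior mean is the precision-weighted average of μ₀ and x̄.
σ₀² = 300.15² = 90090.0225, σ² = 39.84² = 1587.2256; σ² + n·σ₀² = 1587.2256 + 8·90090.0225 = 722307.4056.
Posterior precision = 1/σ₀² + n/σ² = 1/90090.0225 + 8/1587.2256 = (σ² + n·σ₀²)/(σ₀²σ²) = 722307.4056/(90090.0225·1587.2256); posterior variance σₙ² = σ₀²σ²/(σ² + n·σ₀²) = 90090.0225·1587.2256/722307.4056 = 197.967221.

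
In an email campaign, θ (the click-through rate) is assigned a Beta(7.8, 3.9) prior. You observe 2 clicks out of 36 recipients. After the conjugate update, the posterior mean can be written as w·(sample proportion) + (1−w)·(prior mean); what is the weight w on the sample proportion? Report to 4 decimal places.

The Beta prior is conjugate to a Binomial/Bernoulli likelihood; the update adds successes to α and failures to β.
Posterior mean = (α₀+k)/(α₀+β₀+n) = [n/(α₀+β₀+n)]·(k/n) + [(α₀+β₀)/(α₀+β₀+n)]·α₀/(α₀+β₀), so only n and the prior enter the weight.
The weight on the data is w = n/(α₀+β₀+n) = 36/(7.8+3.9+36) = 36/47.7 = 0.7547.

0.7547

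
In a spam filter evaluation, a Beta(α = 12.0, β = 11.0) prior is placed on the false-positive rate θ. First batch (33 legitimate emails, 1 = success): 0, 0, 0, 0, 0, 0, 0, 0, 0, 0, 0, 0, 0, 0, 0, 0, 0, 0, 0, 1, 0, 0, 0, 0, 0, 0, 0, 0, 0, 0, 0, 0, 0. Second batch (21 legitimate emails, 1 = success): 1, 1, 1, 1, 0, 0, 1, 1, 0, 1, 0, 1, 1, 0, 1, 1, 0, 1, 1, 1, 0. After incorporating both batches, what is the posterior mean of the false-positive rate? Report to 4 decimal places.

0.3506

The Beta prior is conjugate to a Binomial/Bernoulli likelihood; the update adds successes to α and failures to β.
After batch 1: Beta(12.0+1, 11.0+32) = Beta(13.0, 43.0).
After batch 2: Beta(13.0+14, 43.0+7) = Beta(27.0, 50.0).
Posterior mean = α/(α+β) = 27.0/77.0 = 0.3506.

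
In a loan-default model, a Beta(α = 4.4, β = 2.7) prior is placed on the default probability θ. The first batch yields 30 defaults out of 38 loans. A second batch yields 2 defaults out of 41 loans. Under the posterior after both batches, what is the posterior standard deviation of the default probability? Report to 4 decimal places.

0.0529

The Beta prior is conjugate to a Binomial/Bernoulli likelihood; the update adds successes to α and failures to β.
After batch 1: Beta(4.4+30, 2.7+8) = Beta(34.4, 10.7).
After batch 2: Beta(34.4+2, 10.7+39) = Beta(36.4, 49.7).
Var = αβ/((α+β)²(α+β+1)) = 36.4·49.7/(86.1²·87.1) = 0.00280178; SD = √0.00280178 = 0.0529.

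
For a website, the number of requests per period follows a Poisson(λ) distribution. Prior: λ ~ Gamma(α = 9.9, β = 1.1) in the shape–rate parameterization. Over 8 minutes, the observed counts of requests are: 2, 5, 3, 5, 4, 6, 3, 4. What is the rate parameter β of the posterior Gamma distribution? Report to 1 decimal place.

With a Gamma(shape α, rate β) prior, the Poisson likelihood is conjugate: the posterior is Gamma(α + ΣXᵢ, β + n).
Sum of counts S = 32 over n = 8 minutes.
Posterior: Gamma(α+S, β+n) = Gamma(9.9+32, 1.1+8) = Gamma(41.9, 9.1).
Posterior β = 9.1.

9.1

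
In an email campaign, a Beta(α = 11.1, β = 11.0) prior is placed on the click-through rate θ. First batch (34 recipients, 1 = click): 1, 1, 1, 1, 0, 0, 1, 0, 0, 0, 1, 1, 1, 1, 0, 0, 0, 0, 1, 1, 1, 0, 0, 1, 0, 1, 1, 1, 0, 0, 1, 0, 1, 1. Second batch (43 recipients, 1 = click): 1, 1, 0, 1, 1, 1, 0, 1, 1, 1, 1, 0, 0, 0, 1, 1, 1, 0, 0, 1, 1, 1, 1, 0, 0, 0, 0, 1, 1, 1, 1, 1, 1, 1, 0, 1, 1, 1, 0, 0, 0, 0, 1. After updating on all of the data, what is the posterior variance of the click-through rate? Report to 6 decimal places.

The Beta prior is conjugate to a Binomial/Bernoulli likelihood; the update adds successes to α and failures to β.
After batch 1: Beta(11.1+19, 11.0+15) = Beta(30.1, 26.0).
After batch 2: Beta(30.1+27, 26.0+16) = Beta(57.1, 42.0).
Var = αβ/((α+β)²(α+β+1)) = 57.1·42.0/(99.1²·100.1) = 0.002440.

0.002440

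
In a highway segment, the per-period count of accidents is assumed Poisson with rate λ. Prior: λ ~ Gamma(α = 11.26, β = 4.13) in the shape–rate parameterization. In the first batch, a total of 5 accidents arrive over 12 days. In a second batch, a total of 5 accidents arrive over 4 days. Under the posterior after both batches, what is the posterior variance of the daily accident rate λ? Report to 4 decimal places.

With a Gamma(shape α, rate β) prior, the Poisson likelihood is conjugate: the posterior is Gamma(α + ΣXᵢ, β + n).
After batch 1: Gamma(α+S, β+n) = Gamma(11.26+5, 4.13+12) = Gamma(16.26, 16.13).
After batch 2: Gamma(α+S, β+n) = Gamma(16.26+5, 16.13+4) = Gamma(21.26, 20.13).
Var = α/β² = 21.26/20.13² = 0.0525.

0.0525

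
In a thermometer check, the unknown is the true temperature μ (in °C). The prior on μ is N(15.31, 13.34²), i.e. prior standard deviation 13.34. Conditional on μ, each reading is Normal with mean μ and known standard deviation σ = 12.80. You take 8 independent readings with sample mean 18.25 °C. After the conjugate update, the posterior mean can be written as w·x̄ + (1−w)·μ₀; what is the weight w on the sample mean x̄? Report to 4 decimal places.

For Normal data with known variance σ², a Normal(μ₀, σ₀²) prior on μ is conjugate. Posterior precision = 1/σ₀² + n/σ²; posterior mean is the precision-weighted average of μ₀ and x̄.
σ₀² = 13.34² = 177.9556, σ² = 12.80² = 163.84. Prior precision 1/σ₀² = 1/177.9556; data precision n/σ² = 8/163.84.
w = (n/σ²)/(1/σ₀² + n/σ²) = n·σ₀²/(σ² + n·σ₀²) = 8·177.9556/(163.84 + 8·177.9556) = 1423.6448/1587.4848 = 0.8968.

0.8968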